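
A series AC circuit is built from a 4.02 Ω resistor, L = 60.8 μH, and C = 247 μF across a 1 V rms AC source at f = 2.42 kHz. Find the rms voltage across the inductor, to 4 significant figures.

0.2269 V

ω = 2πf = 15210 rad/s
X_L = ωL = 0.9245 Ω
X_C = 1/(ωC) = 0.2663 Ω
Net reactance X = X_L − X_C = 0.6582 Ω
Z = 4.020 + j0.6582 Ω
|Z| = √(4.020² + 0.6582²) = 4.074 Ω
I = V/|Z| = 245.5 mA
V_L = I·|Z_L| = 0.2455 × 0.9245 = 0.2269 V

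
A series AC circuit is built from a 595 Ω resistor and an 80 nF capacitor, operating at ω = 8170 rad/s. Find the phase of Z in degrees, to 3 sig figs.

-68.7°

X_C = 1/(ωC) = 1530 Ω
Z = 595 − j1530 Ω
|Z| = √(595² + 1530²) = 1640 Ω
∠Z = arctan(-1530/595) = -68.7°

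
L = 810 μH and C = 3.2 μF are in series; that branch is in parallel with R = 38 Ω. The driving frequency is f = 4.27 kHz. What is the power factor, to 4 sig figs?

ω = 2πf = 26830 rad/s
X_L = ωL = 21.73 Ω
X_C = 1/(ωC) = 11.65 Ω
Branch 1: Z₁ = R = 38.00 Ω
Branch 2 (series LC): Z₂ = j(X_L − X_C) = j10.08 Ω
Parallel: Z = Z₁Z₂/(Z₁+Z₂), |Z| = 9.747 Ω, ∠Z = 75.14°
cos φ = cos(75.14°) = 0.2565

0.2565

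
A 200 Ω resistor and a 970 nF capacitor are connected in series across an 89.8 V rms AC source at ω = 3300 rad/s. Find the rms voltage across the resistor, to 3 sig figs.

X_C = 1/(ωC) = 312 Ω
Z = 200 − j312 Ω
|Z| = √(200² + 312²) = 371 Ω
I = V/|Z| = 242 mA
V_R = I·|Z_R| = 0.242 × 200 = 48.4 V

48.4 V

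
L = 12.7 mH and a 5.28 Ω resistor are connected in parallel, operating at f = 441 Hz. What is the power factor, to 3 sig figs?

0.989

ω = 2πf = 2771 rad/s
X_L = ωL = 35.2 Ω
Parallel: admittances add. Y = 1/R + 1/(jωL)
Y = (0.189 − j0.0284) S
|Y| = 0.192 S → |Z| = 1/|Y| = 5.22 Ω, ∠Z = −∠Y = 8.53°
cos φ = cos(8.53°) = 0.989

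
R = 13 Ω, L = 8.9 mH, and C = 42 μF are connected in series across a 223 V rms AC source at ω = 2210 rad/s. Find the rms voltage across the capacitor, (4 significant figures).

152.5 V

X_L = ωL = 19.67 Ω
X_C = 1/(ωC) = 10.77 Ω
Net reactance X = X_L − X_C = 8.895 Ω
Z = 13.00 + j8.895 Ω
|Z| = √(13.00² + 8.895²) = 15.75 Ω
I = V/|Z| = 14.16 A
V_C = I·|Z_C| = 14.16 × 10.77 = 152.5 V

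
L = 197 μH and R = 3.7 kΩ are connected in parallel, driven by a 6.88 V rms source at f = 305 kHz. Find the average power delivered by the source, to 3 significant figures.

12.8 mW

ω = 2πf = 1.916e+06 rad/s
X_L = ωL = 378 Ω
Parallel: admittances add. Y = 1/R + 1/(jωL)
Y = (0.000270 − j0.00265) S
|Y| = 0.00266 S → |Z| = 1/|Y| = 376 Ω, ∠Z = −∠Y = 84.2°
I = V/|Z| = 18.3 mA
P = VI cos φ = 6.88 × 0.0183 × cos(84.2°) = 12.8 mW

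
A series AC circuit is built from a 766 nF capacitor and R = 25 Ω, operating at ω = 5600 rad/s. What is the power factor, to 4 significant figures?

X_C = 1/(ωC) = 233.1 Ω
Z = 25.00 − j233.1 Ω
|Z| = √(25.00² + 233.1²) = 234.5 Ω
∠Z = arctan(-233.1/25.00) = -83.88°
cos φ = cos(-83.88°) = 0.1066

0.1066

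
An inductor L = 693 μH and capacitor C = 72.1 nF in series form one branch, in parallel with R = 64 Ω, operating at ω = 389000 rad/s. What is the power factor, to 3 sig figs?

X_L = ωL = 270 Ω
X_C = 1/(ωC) = 35.7 Ω
Branch 1: Z₁ = R = 64.0 Ω
Branch 2 (series LC): Z₂ = j(X_L − X_C) = j234 Ω
Parallel: Z = Z₁Z₂/(Z₁+Z₂), |Z| = 61.7 Ω, ∠Z = 15.3°
cos φ = cos(15.3°) = 0.965

0.965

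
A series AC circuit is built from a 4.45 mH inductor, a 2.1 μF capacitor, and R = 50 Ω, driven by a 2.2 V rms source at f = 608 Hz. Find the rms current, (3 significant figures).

18.5 mA

ω = 2πf = 3820 rad/s
X_L = ωL = 17.0 Ω
X_C = 1/(ωC) = 125 Ω
Net reactance X = X_L − X_C = -108 Ω
Z = 50.0 − j108 Ω
|Z| = √(50.0² + 108²) = 119 Ω
I = V/|Z| = 2.2/119 = 18.5 mA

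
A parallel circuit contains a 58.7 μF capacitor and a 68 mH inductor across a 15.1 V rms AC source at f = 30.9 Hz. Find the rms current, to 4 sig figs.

971.7 mA

ω = 2πf = 194.2 rad/s
X_L = ωL = 13.20 Ω
X_C = 1/(ωC) = 87.75 Ω
Parallel: admittances add. Y = 1/(jωL) + jωC
Y = (0 − j0.06435) S
|Y| = 0.06435 S → |Z| = 1/|Y| = 15.54 Ω, ∠Z = −∠Y = 90.00°
I = V/|Z| = 15.1/15.54 = 971.7 mA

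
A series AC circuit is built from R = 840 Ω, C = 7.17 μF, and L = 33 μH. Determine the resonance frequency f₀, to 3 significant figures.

ω₀ = 1/√(LC) = 1/√(3.3e-05 × 7.17e-06) = 65010 rad/s
f₀ = ω₀/(2π) = 10.3 kHz

10.3 kHz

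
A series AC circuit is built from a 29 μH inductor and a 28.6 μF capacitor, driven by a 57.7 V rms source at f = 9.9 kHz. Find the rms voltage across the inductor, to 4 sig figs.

83.82 V

ω = 2πf = 62200 rad/s
X_L = ωL = 1.804 Ω
X_C = 1/(ωC) = 0.5621 Ω
Net reactance X = X_L − X_C = 1.242 Ω
Z = j1.242 Ω
|Z| = √(0² + 1.242²) = 1.242 Ω
I = V/|Z| = 46.46 A
V_L = I·|Z_L| = 46.46 × 1.804 = 83.82 V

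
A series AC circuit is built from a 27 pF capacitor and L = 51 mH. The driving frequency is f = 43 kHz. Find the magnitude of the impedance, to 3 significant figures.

123000 Ω

ω = 2πf = 270200 rad/s
X_L = ωL = 13800 Ω
X_C = 1/(ωC) = 137000 Ω
Net reactance X = X_L − X_C = -123000 Ω
Z = − j123000 Ω
|Z| = √(0² + 123000²) = 123000 Ω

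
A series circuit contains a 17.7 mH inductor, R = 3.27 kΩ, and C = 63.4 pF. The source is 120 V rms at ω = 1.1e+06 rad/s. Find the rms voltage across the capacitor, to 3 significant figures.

X_L = ωL = 19500 Ω
X_C = 1/(ωC) = 14300 Ω
Net reactance X = X_L − X_C = 5130 Ω
Z = 3270 + j5130 Ω
|Z| = √(3270² + 5130²) = 6080 Ω
I = V/|Z| = 19.7 mA
V_C = I·|Z_C| = 0.0197 × 14300 = 283 V

283 V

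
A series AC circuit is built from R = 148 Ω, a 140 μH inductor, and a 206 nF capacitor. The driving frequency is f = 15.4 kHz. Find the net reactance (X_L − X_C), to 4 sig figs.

-36.62 Ω

ω = 2πf = 96760 rad/s
X_L = ωL = 13.55 Ω
X_C = 1/(ωC) = 50.17 Ω
X = 13.55 − 50.17 = -36.62 Ω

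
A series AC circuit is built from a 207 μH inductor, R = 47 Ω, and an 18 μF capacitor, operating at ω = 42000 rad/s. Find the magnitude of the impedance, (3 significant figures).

47.6 Ω

X_L = ωL = 8.69 Ω
X_C = 1/(ωC) = 1.32 Ω
Net reactance X = X_L − X_C = 7.37 Ω
Z = 47.0 + j7.37 Ω
|Z| = √(47.0² + 7.37²) = 47.6 Ω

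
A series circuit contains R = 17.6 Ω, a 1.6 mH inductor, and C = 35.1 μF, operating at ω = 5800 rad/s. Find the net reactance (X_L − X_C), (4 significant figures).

4.368 Ω

X_L = ωL = 9.280 Ω
X_C = 1/(ωC) = 4.912 Ω
X = 9.280 − 4.912 = 4.368 Ω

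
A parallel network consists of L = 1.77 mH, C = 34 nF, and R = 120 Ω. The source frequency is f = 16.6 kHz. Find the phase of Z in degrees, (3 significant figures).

ω = 2πf = 104300 rad/s
X_L = ωL = 185 Ω
X_C = 1/(ωC) = 282 Ω
Parallel: admittances add. Y = 1/R + 1/(jωL) + jωC
Y = (0.00833 − j0.00187) S
|Y| = 0.00854 S → |Z| = 1/|Y| = 117 Ω, ∠Z = −∠Y = 12.7°

12.7°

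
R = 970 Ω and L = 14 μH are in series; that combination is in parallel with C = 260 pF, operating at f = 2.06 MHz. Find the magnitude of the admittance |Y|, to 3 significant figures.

ω = 2πf = 1.294e+07 rad/s
X_L = ωL = 181 Ω
X_C = 1/(ωC) = 297 Ω
Branch 1 (R+jX_L): Z₁ = 970 + j181 Ω, |Z₁| = 987 Ω
Branch 2 (−jX_C): Z₂ = −j297 Ω
Parallel: Z = Z₁Z₂/(Z₁+Z₂), |Z| = 300 Ω, ∠Z = -72.6°
|Y| = 1/|Z| = 3.33 mS

3.33 mS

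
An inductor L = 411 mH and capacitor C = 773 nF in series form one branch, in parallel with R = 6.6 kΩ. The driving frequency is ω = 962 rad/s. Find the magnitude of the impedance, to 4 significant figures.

939.7 Ω

X_L = ωL = 395.4 Ω
X_C = 1/(ωC) = 1345 Ω
Branch 1: Z₁ = R = 6600 Ω
Branch 2 (series LC): Z₂ = j(X_L − X_C) = −j949.4 Ω
Parallel: Z = Z₁Z₂/(Z₁+Z₂), |Z| = 939.7 Ω, ∠Z = -81.81°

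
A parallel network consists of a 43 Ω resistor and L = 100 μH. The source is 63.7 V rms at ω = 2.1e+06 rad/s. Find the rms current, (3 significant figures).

1.51 A

X_L = ωL = 210 Ω
Parallel: admittances add. Y = 1/R + 1/(jωL)
Y = (0.0233 − j0.00476) S
|Y| = 0.0237 S → |Z| = 1/|Y| = 42.1 Ω, ∠Z = −∠Y = 11.6°
I = V/|Z| = 63.7/42.1 = 1.51 A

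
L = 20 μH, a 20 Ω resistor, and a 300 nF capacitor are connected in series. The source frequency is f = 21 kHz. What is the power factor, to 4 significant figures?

0.6623

ω = 2πf = 131900 rad/s
X_L = ωL = 2.639 Ω
X_C = 1/(ωC) = 25.26 Ω
Net reactance X = X_L − X_C = -22.62 Ω
Z = 20.00 − j22.62 Ω
|Z| = √(20.00² + 22.62²) = 30.20 Ω
∠Z = arctan(-22.62/20.00) = -48.52°
cos φ = cos(-48.52°) = 0.6623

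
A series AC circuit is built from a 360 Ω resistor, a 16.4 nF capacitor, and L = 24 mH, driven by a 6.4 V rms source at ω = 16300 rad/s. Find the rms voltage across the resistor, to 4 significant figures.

X_L = ωL = 391.2 Ω
X_C = 1/(ωC) = 3741 Ω
Net reactance X = X_L − X_C = -3350 Ω
Z = 360.0 − j3350 Ω
|Z| = √(360.0² + 3350²) = 3369 Ω
I = V/|Z| = 1.900 mA
V_R = I·|Z_R| = 0.001900 × 360.0 = 0.6839 V

0.6839 V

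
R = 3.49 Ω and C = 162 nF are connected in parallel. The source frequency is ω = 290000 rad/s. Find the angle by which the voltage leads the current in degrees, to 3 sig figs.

-9.31°

X_C = 1/(ωC) = 21.3 Ω
Parallel: admittances add. Y = 1/R + jωC
Y = (0.287 + j0.0470) S
|Y| = 0.290 S → |Z| = 1/|Y| = 3.44 Ω, ∠Z = −∠Y = -9.31°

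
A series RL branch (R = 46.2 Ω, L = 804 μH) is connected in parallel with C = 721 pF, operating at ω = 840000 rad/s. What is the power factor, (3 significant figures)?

0.115

X_L = ωL = 675 Ω
X_C = 1/(ωC) = 1650 Ω
Branch 1 (R+jX_L): Z₁ = 46.2 + j675 Ω, |Z₁| = 677 Ω
Branch 2 (−jX_C): Z₂ = −j1650 Ω
Parallel: Z = Z₁Z₂/(Z₁+Z₂), |Z| = 1140 Ω, ∠Z = 83.4°
cos φ = cos(83.4°) = 0.115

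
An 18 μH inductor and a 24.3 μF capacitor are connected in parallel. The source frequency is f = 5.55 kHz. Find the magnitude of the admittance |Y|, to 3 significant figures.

746 mS

ω = 2πf = 34870 rad/s
X_L = ωL = 0.628 Ω
X_C = 1/(ωC) = 1.18 Ω
Parallel: admittances add. Y = 1/(jωL) + jωC
Y = (0 − j0.746) S
|Y| = 0.746 S → |Z| = 1/|Y| = 1.34 Ω, ∠Z = −∠Y = 90.0°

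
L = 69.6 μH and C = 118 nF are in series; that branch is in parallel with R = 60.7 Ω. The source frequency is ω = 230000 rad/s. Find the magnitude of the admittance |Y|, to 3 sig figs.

50.7 mS

X_L = ωL = 16.0 Ω
X_C = 1/(ωC) = 36.8 Ω
Branch 1: Z₁ = R = 60.7 Ω
Branch 2 (series LC): Z₂ = j(X_L − X_C) = −j20.8 Ω
Parallel: Z = Z₁Z₂/(Z₁+Z₂), |Z| = 19.7 Ω, ∠Z = -71.1°
|Y| = 1/|Z| = 50.7 mS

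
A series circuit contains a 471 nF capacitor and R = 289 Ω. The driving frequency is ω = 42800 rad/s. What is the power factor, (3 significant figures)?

0.986

X_C = 1/(ωC) = 49.6 Ω
Z = 289 − j49.6 Ω
|Z| = √(289² + 49.6²) = 293 Ω
∠Z = arctan(-49.6/289) = -9.74°
cos φ = cos(-9.74°) = 0.986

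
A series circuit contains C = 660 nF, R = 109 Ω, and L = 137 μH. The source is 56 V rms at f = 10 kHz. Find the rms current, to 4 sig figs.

508.6 mA

ω = 2πf = 62830 rad/s
X_L = ωL = 8.608 Ω
X_C = 1/(ωC) = 24.11 Ω
Net reactance X = X_L − X_C = -15.51 Ω
Z = 109.0 − j15.51 Ω
|Z| = √(109.0² + 15.51²) = 110.1 Ω
I = V/|Z| = 56/110.1 = 508.6 mA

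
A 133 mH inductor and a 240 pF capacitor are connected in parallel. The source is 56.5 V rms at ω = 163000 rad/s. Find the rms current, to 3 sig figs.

X_L = ωL = 21700 Ω
X_C = 1/(ωC) = 25600 Ω
Parallel: admittances add. Y = 1/(jωL) + jωC
Y = (0 − j7.01e-06) S
|Y| = 7.01e-06 S → |Z| = 1/|Y| = 143000 Ω, ∠Z = −∠Y = 90.0°
I = V/|Z| = 56.5/143000 = 396 μA

396 μA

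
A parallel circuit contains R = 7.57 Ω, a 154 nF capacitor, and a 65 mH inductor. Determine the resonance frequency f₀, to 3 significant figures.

ω₀ = 1/√(LC) = 1/√(0.065 × 1.54e-07) = 9995 rad/s
f₀ = ω₀/(2π) = 1.59 kHz

1.59 kHz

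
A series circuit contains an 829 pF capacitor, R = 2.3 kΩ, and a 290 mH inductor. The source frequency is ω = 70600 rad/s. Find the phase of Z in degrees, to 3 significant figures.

55.8°

X_L = ωL = 20500 Ω
X_C = 1/(ωC) = 17100 Ω
Net reactance X = X_L − X_C = 3390 Ω
Z = 2300 + j3390 Ω
|Z| = √(2300² + 3390²) = 4090 Ω
∠Z = arctan(3390/2300) = 55.8°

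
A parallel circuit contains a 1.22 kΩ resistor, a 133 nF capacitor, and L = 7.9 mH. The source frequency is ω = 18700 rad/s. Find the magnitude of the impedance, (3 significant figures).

X_L = ωL = 148 Ω
X_C = 1/(ωC) = 402 Ω
Parallel: admittances add. Y = 1/R + 1/(jωL) + jωC
Y = (0.000820 − j0.00428) S
|Y| = 0.00436 S → |Z| = 1/|Y| = 229 Ω, ∠Z = −∠Y = 79.2°

229 Ω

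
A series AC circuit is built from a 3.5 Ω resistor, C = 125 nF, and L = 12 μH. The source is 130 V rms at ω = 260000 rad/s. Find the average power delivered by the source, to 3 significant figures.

X_L = ωL = 3.12 Ω
X_C = 1/(ωC) = 30.8 Ω
Net reactance X = X_L − X_C = -27.6 Ω
Z = 3.50 − j27.6 Ω
|Z| = √(3.50² + 27.6²) = 27.9 Ω
∠Z = arctan(-27.6/3.50) = -82.8°
I = V/|Z| = 4.66 A
P = VI cos φ = 130 × 4.66 × cos(-82.8°) = 76.2 W

76.2 W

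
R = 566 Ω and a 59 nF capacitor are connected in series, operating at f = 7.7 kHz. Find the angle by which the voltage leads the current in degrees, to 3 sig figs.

ω = 2πf = 48380 rad/s
X_C = 1/(ωC) = 350 Ω
Z = 566 − j350 Ω
|Z| = √(566² + 350²) = 666 Ω
∠Z = arctan(-350/566) = -31.8°

-31.8°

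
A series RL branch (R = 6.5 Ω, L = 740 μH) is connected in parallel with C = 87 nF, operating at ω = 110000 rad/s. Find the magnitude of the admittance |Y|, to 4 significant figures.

2.812 mS

X_L = ωL = 81.40 Ω
X_C = 1/(ωC) = 104.5 Ω
Branch 1 (R+jX_L): Z₁ = 6.500 + j81.40 Ω, |Z₁| = 81.66 Ω
Branch 2 (−jX_C): Z₂ = −j104.5 Ω
Parallel: Z = Z₁Z₂/(Z₁+Z₂), |Z| = 355.7 Ω, ∠Z = 69.71°
|Y| = 1/|Z| = 2.812 mS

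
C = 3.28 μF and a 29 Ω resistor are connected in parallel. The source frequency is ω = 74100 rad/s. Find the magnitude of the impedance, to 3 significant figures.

X_C = 1/(ωC) = 4.11 Ω
Parallel: admittances add. Y = 1/R + jωC
Y = (0.0345 + j0.243) S
|Y| = 0.245 S → |Z| = 1/|Y| = 4.07 Ω, ∠Z = −∠Y = -81.9°

4.07 Ω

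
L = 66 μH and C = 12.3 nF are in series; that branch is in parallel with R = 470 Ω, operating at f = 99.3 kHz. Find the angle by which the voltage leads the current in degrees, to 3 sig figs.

ω = 2πf = 623900 rad/s
X_L = ωL = 41.2 Ω
X_C = 1/(ωC) = 130 Ω
Branch 1: Z₁ = R = 470 Ω
Branch 2 (series LC): Z₂ = j(X_L − X_C) = −j89.1 Ω
Parallel: Z = Z₁Z₂/(Z₁+Z₂), |Z| = 87.6 Ω, ∠Z = -79.3°

-79.3°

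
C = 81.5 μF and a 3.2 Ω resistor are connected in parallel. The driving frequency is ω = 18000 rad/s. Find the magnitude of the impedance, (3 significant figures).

X_C = 1/(ωC) = 0.682 Ω
Parallel: admittances add. Y = 1/R + jωC
Y = (0.312 + j1.47) S
|Y| = 1.50 S → |Z| = 1/|Y| = 0.667 Ω, ∠Z = −∠Y = -78.0°

0.667 Ω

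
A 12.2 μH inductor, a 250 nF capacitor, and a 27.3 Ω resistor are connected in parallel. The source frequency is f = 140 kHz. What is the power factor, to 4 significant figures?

ω = 2πf = 879600 rad/s
X_L = ωL = 10.73 Ω
X_C = 1/(ωC) = 4.547 Ω
Parallel: admittances add. Y = 1/R + 1/(jωL) + jωC
Y = (0.03663 + j0.1267) S
|Y| = 0.1319 S → |Z| = 1/|Y| = 7.581 Ω, ∠Z = −∠Y = -73.88°
cos φ = cos(-73.88°) = 0.2777

0.2777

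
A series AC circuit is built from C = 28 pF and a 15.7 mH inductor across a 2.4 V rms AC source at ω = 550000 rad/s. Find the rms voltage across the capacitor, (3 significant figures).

X_L = ωL = 8640 Ω
X_C = 1/(ωC) = 64900 Ω
Net reactance X = X_L − X_C = -56300 Ω
Z = − j56300 Ω
|Z| = √(0² + 56300²) = 56300 Ω
I = V/|Z| = 42.6 μA
V_C = I·|Z_C| = 4.26e-05 × 64900 = 2.77 V

2.77 V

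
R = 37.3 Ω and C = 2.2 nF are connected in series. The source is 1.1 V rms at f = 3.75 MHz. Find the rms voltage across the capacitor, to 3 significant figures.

ω = 2πf = 2.356e+07 rad/s
X_C = 1/(ωC) = 19.3 Ω
Z = 37.3 − j19.3 Ω
|Z| = √(37.3² + 19.3²) = 42.0 Ω
I = V/|Z| = 26.2 mA
V_C = I·|Z_C| = 0.0262 × 19.3 = 0.505 V

0.505 V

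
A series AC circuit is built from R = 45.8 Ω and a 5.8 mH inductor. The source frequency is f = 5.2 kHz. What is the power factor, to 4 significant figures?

0.2349

ω = 2πf = 32670 rad/s
X_L = ωL = 189.5 Ω
Z = 45.80 + j189.5 Ω
|Z| = √(45.80² + 189.5²) = 195.0 Ω
∠Z = arctan(189.5/45.80) = 76.41°
cos φ = cos(76.41°) = 0.2349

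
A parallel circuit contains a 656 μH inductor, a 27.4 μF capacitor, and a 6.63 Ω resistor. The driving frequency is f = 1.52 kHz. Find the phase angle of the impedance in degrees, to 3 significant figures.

ω = 2πf = 9550 rad/s
X_L = ωL = 6.27 Ω
X_C = 1/(ωC) = 3.82 Ω
Parallel: admittances add. Y = 1/R + 1/(jωL) + jωC
Y = (0.151 + j0.102) S
|Y| = 0.182 S → |Z| = 1/|Y| = 5.49 Ω, ∠Z = −∠Y = -34.1°

-34.1°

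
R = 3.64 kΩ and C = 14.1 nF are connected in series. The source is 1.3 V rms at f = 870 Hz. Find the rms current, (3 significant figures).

96.5 μA

ω = 2πf = 5466 rad/s
X_C = 1/(ωC) = 13000 Ω
Z = 3640 − j13000 Ω
|Z| = √(3640² + 13000²) = 13500 Ω
I = V/|Z| = 1.3/13500 = 96.5 μA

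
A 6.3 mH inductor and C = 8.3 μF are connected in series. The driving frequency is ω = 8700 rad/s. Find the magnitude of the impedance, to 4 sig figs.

X_L = ωL = 54.81 Ω
X_C = 1/(ωC) = 13.85 Ω
Net reactance X = X_L − X_C = 40.96 Ω
Z = j40.96 Ω
|Z| = √(0² + 40.96²) = 40.96 Ω

40.96 Ω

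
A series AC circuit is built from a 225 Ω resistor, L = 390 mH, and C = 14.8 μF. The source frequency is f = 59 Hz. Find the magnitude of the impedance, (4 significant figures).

228.1 Ω

ω = 2πf = 370.7 rad/s
X_L = ωL = 144.6 Ω
X_C = 1/(ωC) = 182.3 Ω
Net reactance X = X_L − X_C = -37.69 Ω
Z = 225.0 − j37.69 Ω
|Z| = √(225.0² + 37.69²) = 228.1 Ω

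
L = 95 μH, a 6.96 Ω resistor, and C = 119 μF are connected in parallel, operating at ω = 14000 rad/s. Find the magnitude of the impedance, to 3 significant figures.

1.08 Ω

X_L = ωL = 1.33 Ω
X_C = 1/(ωC) = 0.600 Ω
Parallel: admittances add. Y = 1/R + 1/(jωL) + jωC
Y = (0.144 + j0.914) S
|Y| = 0.925 S → |Z| = 1/|Y| = 1.08 Ω, ∠Z = −∠Y = -81.1°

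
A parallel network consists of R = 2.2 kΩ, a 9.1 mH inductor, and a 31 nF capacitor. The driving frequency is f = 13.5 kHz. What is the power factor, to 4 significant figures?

0.3225

ω = 2πf = 84820 rad/s
X_L = ωL = 771.9 Ω
X_C = 1/(ωC) = 380.3 Ω
Parallel: admittances add. Y = 1/R + 1/(jωL) + jωC
Y = (0.0004545 + j0.001334) S
|Y| = 0.001409 S → |Z| = 1/|Y| = 709.6 Ω, ∠Z = −∠Y = -71.18°
cos φ = cos(-71.18°) = 0.3225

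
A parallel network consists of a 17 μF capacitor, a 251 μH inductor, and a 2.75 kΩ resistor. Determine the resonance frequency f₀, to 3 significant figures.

ω₀ = 1/√(LC) = 1/√(0.000251 × 1.7e-05) = 15310 rad/s
f₀ = ω₀/(2π) = 2.44 kHz

2.44 kHz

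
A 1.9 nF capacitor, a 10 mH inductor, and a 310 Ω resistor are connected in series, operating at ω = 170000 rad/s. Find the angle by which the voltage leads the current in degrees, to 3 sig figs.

X_L = ωL = 1700 Ω
X_C = 1/(ωC) = 3100 Ω
Net reactance X = X_L − X_C = -1400 Ω
Z = 310 − j1400 Ω
|Z| = √(310² + 1400²) = 1430 Ω
∠Z = arctan(-1400/310) = -77.5°

-77.5°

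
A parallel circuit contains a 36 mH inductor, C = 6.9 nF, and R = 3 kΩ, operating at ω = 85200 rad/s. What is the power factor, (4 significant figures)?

X_L = ωL = 3067 Ω
X_C = 1/(ωC) = 1701 Ω
Parallel: admittances add. Y = 1/R + 1/(jωL) + jωC
Y = (0.0003333 + j0.0002618) S
|Y| = 0.0004239 S → |Z| = 1/|Y| = 2359 Ω, ∠Z = −∠Y = -38.15°
cos φ = cos(-38.15°) = 0.7864

0.7864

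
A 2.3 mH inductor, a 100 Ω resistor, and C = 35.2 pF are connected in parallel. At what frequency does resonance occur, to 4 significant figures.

ω₀ = 1/√(LC) = 1/√(0.0023 × 3.52e-11) = 3.515e+06 rad/s
f₀ = ω₀/(2π) = 559.4 kHz

559.4 kHz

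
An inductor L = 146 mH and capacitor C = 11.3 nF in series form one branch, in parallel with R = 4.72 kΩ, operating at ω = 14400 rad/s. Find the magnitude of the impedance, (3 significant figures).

X_L = ωL = 2100 Ω
X_C = 1/(ωC) = 6150 Ω
Branch 1: Z₁ = R = 4720 Ω
Branch 2 (series LC): Z₂ = j(X_L − X_C) = −j4040 Ω
Parallel: Z = Z₁Z₂/(Z₁+Z₂), |Z| = 3070 Ω, ∠Z = -49.4°

3070 Ω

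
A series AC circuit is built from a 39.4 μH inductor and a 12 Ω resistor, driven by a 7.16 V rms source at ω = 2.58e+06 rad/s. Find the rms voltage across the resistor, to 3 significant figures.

X_L = ωL = 102 Ω
Z = 12.0 + j102 Ω
|Z| = √(12.0² + 102²) = 102 Ω
I = V/|Z| = 70.0 mA
V_R = I·|Z_R| = 0.0700 × 12.0 = 0.839 V

0.839 V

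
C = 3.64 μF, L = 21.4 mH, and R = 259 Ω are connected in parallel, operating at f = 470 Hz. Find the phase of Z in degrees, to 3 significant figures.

ω = 2πf = 2953 rad/s
X_L = ωL = 63.2 Ω
X_C = 1/(ωC) = 93.0 Ω
Parallel: admittances add. Y = 1/R + 1/(jωL) + jωC
Y = (0.00386 − j0.00507) S
|Y| = 0.00638 S → |Z| = 1/|Y| = 157 Ω, ∠Z = −∠Y = 52.7°

52.7°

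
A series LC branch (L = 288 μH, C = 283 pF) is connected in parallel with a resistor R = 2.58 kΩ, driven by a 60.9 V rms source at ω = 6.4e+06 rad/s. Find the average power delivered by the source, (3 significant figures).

1.44 W

X_L = ωL = 1840 Ω
X_C = 1/(ωC) = 552 Ω
Branch 1: Z₁ = R = 2580 Ω
Branch 2 (series LC): Z₂ = j(X_L − X_C) = j1290 Ω
Parallel: Z = Z₁Z₂/(Z₁+Z₂), |Z| = 1150 Ω, ∠Z = 63.4°
I = V/|Z| = 52.7 mA
P = VI cos φ = 60.9 × 0.0527 × cos(63.4°) = 1.44 W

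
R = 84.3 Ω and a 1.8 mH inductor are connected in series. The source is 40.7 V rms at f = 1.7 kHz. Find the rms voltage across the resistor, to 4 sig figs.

39.68 V

ω = 2πf = 10680 rad/s
X_L = ωL = 19.23 Ω
Z = 84.30 + j19.23 Ω
|Z| = √(84.30² + 19.23²) = 86.46 Ω
I = V/|Z| = 470.7 mA
V_R = I·|Z_R| = 0.4707 × 84.30 = 39.68 V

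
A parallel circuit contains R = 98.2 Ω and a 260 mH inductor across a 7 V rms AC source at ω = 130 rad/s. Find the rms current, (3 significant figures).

X_L = ωL = 33.8 Ω
Parallel: admittances add. Y = 1/R + 1/(jωL)
Y = (0.0102 − j0.0296) S
|Y| = 0.0313 S → |Z| = 1/|Y| = 32.0 Ω, ∠Z = −∠Y = 71.0°
I = V/|Z| = 7/32.0 = 219 mA

219 mA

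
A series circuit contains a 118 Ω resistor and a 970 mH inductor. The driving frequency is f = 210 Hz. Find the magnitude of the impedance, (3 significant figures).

1290 Ω

ω = 2πf = 1319 rad/s
X_L = ωL = 1280 Ω
Z = 118 + j1280 Ω
|Z| = √(118² + 1280²) = 1290 Ω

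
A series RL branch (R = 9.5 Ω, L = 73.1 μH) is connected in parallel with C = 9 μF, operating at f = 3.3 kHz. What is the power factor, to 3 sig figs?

ω = 2πf = 20730 rad/s
X_L = ωL = 1.52 Ω
X_C = 1/(ωC) = 5.36 Ω
Branch 1 (R+jX_L): Z₁ = 9.50 + j1.52 Ω, |Z₁| = 9.62 Ω
Branch 2 (−jX_C): Z₂ = −j5.36 Ω
Parallel: Z = Z₁Z₂/(Z₁+Z₂), |Z| = 5.03 Ω, ∠Z = -58.9°
cos φ = cos(-58.9°) = 0.516

0.516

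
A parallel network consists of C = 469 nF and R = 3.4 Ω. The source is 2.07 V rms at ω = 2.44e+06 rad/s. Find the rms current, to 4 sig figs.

2.446 A

X_C = 1/(ωC) = 0.8739 Ω
Parallel: admittances add. Y = 1/R + jωC
Y = (0.2941 + j1.144) S
|Y| = 1.182 S → |Z| = 1/|Y| = 0.8463 Ω, ∠Z = −∠Y = -75.59°
I = V/|Z| = 2.07/0.8463 = 2.446 A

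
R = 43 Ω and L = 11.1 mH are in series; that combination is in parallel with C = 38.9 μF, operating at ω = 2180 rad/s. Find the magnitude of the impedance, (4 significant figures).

X_L = ωL = 24.20 Ω
X_C = 1/(ωC) = 11.79 Ω
Branch 1 (R+jX_L): Z₁ = 43.00 + j24.20 Ω, |Z₁| = 49.34 Ω
Branch 2 (−jX_C): Z₂ = −j11.79 Ω
Parallel: Z = Z₁Z₂/(Z₁+Z₂), |Z| = 13.00 Ω, ∠Z = -76.72°

13.00 Ω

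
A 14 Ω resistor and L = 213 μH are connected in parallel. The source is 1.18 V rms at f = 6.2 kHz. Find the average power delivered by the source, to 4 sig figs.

ω = 2πf = 38960 rad/s
X_L = ωL = 8.298 Ω
Parallel: admittances add. Y = 1/R + 1/(jωL)
Y = (0.07143 − j0.1205) S
|Y| = 0.1401 S → |Z| = 1/|Y| = 7.138 Ω, ∠Z = −∠Y = 59.35°
I = V/|Z| = 165.3 mA
P = VI cos φ = 1.18 × 0.1653 × cos(59.35°) = 99.46 mW

99.46 mW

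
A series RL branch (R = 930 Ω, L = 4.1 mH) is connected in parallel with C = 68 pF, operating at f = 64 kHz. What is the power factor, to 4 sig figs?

ω = 2πf = 402100 rad/s
X_L = ωL = 1649 Ω
X_C = 1/(ωC) = 36570 Ω
Branch 1 (R+jX_L): Z₁ = 930.0 + j1649 Ω, |Z₁| = 1893 Ω
Branch 2 (−jX_C): Z₂ = −j36570 Ω
Parallel: Z = Z₁Z₂/(Z₁+Z₂), |Z| = 1982 Ω, ∠Z = 59.05°
cos φ = cos(59.05°) = 0.5143

0.5143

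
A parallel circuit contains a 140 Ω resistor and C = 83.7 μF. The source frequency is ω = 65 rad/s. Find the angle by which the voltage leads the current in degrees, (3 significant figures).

-37.3°

X_C = 1/(ωC) = 184 Ω
Parallel: admittances add. Y = 1/R + jωC
Y = (0.00714 + j0.00544) S
|Y| = 0.00898 S → |Z| = 1/|Y| = 111 Ω, ∠Z = −∠Y = -37.3°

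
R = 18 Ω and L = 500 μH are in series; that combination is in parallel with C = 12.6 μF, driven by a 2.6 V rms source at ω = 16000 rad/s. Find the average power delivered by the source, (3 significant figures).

X_L = ωL = 8.00 Ω
X_C = 1/(ωC) = 4.96 Ω
Branch 1 (R+jX_L): Z₁ = 18.0 + j8.00 Ω, |Z₁| = 19.7 Ω
Branch 2 (−jX_C): Z₂ = −j4.96 Ω
Parallel: Z = Z₁Z₂/(Z₁+Z₂), |Z| = 5.35 Ω, ∠Z = -75.6°
I = V/|Z| = 486 mA
P = VI cos φ = 2.6 × 0.486 × cos(-75.6°) = 314 mW

314 mW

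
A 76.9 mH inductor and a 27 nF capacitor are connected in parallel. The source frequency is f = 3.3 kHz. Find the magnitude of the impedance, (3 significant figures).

14900 Ω

ω = 2πf = 20730 rad/s
X_L = ωL = 1590 Ω
X_C = 1/(ωC) = 1790 Ω
Parallel: admittances add. Y = 1/(jωL) + jωC
Y = (0 − j6.73e-05) S
|Y| = 6.73e-05 S → |Z| = 1/|Y| = 14900 Ω, ∠Z = −∠Y = 90.0°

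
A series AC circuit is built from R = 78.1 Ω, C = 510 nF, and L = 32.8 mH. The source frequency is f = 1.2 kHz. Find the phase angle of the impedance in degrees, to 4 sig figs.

ω = 2πf = 7540 rad/s
X_L = ωL = 247.3 Ω
X_C = 1/(ωC) = 260.1 Ω
Net reactance X = X_L − X_C = -12.75 Ω
Z = 78.10 − j12.75 Ω
|Z| = √(78.10² + 12.75²) = 79.13 Ω
∠Z = arctan(-12.75/78.10) = -9.273°

-9.273°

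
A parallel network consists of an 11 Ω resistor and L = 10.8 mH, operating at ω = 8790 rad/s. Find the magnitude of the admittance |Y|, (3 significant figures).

91.5 mS

X_L = ωL = 94.9 Ω
Parallel: admittances add. Y = 1/R + 1/(jωL)
Y = (0.0909 − j0.0105) S
|Y| = 0.0915 S → |Z| = 1/|Y| = 10.9 Ω, ∠Z = −∠Y = 6.61°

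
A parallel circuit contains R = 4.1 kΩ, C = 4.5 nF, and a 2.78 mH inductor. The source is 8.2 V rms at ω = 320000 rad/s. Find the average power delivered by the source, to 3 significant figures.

16.4 mW

X_L = ωL = 890 Ω
X_C = 1/(ωC) = 694 Ω
Parallel: admittances add. Y = 1/R + 1/(jωL) + jωC
Y = (0.000244 + j0.000316) S
|Y| = 0.000399 S → |Z| = 1/|Y| = 2510 Ω, ∠Z = −∠Y = -52.3°
I = V/|Z| = 3.27 mA
P = VI cos φ = 8.2 × 0.00327 × cos(-52.3°) = 16.4 mW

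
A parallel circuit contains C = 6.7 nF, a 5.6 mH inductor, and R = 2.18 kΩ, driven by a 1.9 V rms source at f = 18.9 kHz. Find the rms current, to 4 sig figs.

1.603 mA

ω = 2πf = 118800 rad/s
X_L = ωL = 665.0 Ω
X_C = 1/(ωC) = 1257 Ω
Parallel: admittances add. Y = 1/R + 1/(jωL) + jωC
Y = (0.0004587 − j0.0007081) S
|Y| = 0.0008437 S → |Z| = 1/|Y| = 1185 Ω, ∠Z = −∠Y = 57.06°
I = V/|Z| = 1.9/1185 = 1.603 mA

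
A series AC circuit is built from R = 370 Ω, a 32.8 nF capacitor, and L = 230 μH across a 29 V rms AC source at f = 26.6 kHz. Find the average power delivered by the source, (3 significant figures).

1.97 W

ω = 2πf = 167100 rad/s
X_L = ωL = 38.4 Ω
X_C = 1/(ωC) = 182 Ω
Net reactance X = X_L − X_C = -144 Ω
Z = 370 − j144 Ω
|Z| = √(370² + 144²) = 397 Ω
∠Z = arctan(-144/370) = -21.3°
I = V/|Z| = 73.0 mA
P = VI cos φ = 29 × 0.0730 × cos(-21.3°) = 1.97 W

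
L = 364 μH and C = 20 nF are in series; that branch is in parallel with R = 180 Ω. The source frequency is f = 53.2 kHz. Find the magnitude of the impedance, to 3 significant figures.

ω = 2πf = 334300 rad/s
X_L = ωL = 122 Ω
X_C = 1/(ωC) = 150 Ω
Branch 1: Z₁ = R = 180 Ω
Branch 2 (series LC): Z₂ = j(X_L − X_C) = −j27.9 Ω
Parallel: Z = Z₁Z₂/(Z₁+Z₂), |Z| = 27.6 Ω, ∠Z = -81.2°

27.6 Ω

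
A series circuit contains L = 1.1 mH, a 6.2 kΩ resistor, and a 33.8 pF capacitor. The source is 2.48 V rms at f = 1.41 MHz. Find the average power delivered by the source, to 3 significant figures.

ω = 2πf = 8.859e+06 rad/s
X_L = ωL = 9750 Ω
X_C = 1/(ωC) = 3340 Ω
Net reactance X = X_L − X_C = 6410 Ω
Z = 6200 + j6410 Ω
|Z| = √(6200² + 6410²) = 8910 Ω
∠Z = arctan(6410/6200) = 45.9°
I = V/|Z| = 278 μA
P = VI cos φ = 2.48 × 0.000278 × cos(45.9°) = 480 μW

480 μW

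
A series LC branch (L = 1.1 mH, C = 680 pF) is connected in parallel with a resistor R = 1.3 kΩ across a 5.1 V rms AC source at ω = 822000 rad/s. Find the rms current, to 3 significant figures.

6.97 mA

X_L = ωL = 904 Ω
X_C = 1/(ωC) = 1790 Ω
Branch 1: Z₁ = R = 1300 Ω
Branch 2 (series LC): Z₂ = j(X_L − X_C) = −j885 Ω
Parallel: Z = Z₁Z₂/(Z₁+Z₂), |Z| = 731 Ω, ∠Z = -55.8°
I = V/|Z| = 5.1/731 = 6.97 mA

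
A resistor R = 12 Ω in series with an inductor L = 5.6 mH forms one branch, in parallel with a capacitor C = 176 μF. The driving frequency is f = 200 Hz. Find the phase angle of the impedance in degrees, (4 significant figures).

-71.45°

ω = 2πf = 1257 rad/s
X_L = ωL = 7.037 Ω
X_C = 1/(ωC) = 4.521 Ω
Branch 1 (R+jX_L): Z₁ = 12.00 + j7.037 Ω, |Z₁| = 13.91 Ω
Branch 2 (−jX_C): Z₂ = −j4.521 Ω
Parallel: Z = Z₁Z₂/(Z₁+Z₂), |Z| = 5.130 Ω, ∠Z = -71.45°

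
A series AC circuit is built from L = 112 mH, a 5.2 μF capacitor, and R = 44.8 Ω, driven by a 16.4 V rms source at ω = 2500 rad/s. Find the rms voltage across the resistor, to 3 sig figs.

3.53 V

X_L = ωL = 280 Ω
X_C = 1/(ωC) = 76.9 Ω
Net reactance X = X_L − X_C = 203 Ω
Z = 44.8 + j203 Ω
|Z| = √(44.8² + 203²) = 208 Ω
I = V/|Z| = 78.9 mA
V_R = I·|Z_R| = 0.0789 × 44.8 = 3.53 V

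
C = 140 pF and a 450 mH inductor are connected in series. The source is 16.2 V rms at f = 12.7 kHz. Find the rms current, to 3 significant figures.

ω = 2πf = 79800 rad/s
X_L = ωL = 35900 Ω
X_C = 1/(ωC) = 89500 Ω
Net reactance X = X_L − X_C = -53600 Ω
Z = − j53600 Ω
|Z| = √(0² + 53600²) = 53600 Ω
I = V/|Z| = 16.2/53600 = 302 μA

302 μA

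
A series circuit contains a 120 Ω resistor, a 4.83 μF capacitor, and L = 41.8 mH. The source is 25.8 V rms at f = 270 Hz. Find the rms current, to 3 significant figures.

ω = 2πf = 1696 rad/s
X_L = ωL = 70.9 Ω
X_C = 1/(ωC) = 122 Ω
Net reactance X = X_L − X_C = -51.1 Ω
Z = 120 − j51.1 Ω
|Z| = √(120² + 51.1²) = 130 Ω
I = V/|Z| = 25.8/130 = 198 mA

198 mA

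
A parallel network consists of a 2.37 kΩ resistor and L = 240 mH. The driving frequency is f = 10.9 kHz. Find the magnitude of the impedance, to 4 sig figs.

2346 Ω

ω = 2πf = 68490 rad/s
X_L = ωL = 16440 Ω
Parallel: admittances add. Y = 1/R + 1/(jωL)
Y = (0.0004219 − j6.084e-05) S
|Y| = 0.0004263 S → |Z| = 1/|Y| = 2346 Ω, ∠Z = −∠Y = 8.205°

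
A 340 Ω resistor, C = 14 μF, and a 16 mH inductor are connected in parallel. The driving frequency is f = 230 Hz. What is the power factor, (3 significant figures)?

ω = 2πf = 1445 rad/s
X_L = ωL = 23.1 Ω
X_C = 1/(ωC) = 49.4 Ω
Parallel: admittances add. Y = 1/R + 1/(jωL) + jωC
Y = (0.00294 − j0.0230) S
|Y| = 0.0232 S → |Z| = 1/|Y| = 43.1 Ω, ∠Z = −∠Y = 82.7°
cos φ = cos(82.7°) = 0.127

0.127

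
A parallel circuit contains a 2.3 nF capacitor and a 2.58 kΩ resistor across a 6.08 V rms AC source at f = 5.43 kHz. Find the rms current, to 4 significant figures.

2.404 mA

ω = 2πf = 34120 rad/s
X_C = 1/(ωC) = 12740 Ω
Parallel: admittances add. Y = 1/R + jωC
Y = (0.0003876 + j7.847e-05) S
|Y| = 0.0003955 S → |Z| = 1/|Y| = 2529 Ω, ∠Z = −∠Y = -11.45°
I = V/|Z| = 6.08/2529 = 2.404 mA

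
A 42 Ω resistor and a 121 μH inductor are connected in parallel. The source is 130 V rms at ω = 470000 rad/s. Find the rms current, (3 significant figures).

3.85 A

X_L = ωL = 56.9 Ω
Parallel: admittances add. Y = 1/R + 1/(jωL)
Y = (0.0238 − j0.0176) S
|Y| = 0.0296 S → |Z| = 1/|Y| = 33.8 Ω, ∠Z = −∠Y = 36.4°
I = V/|Z| = 130/33.8 = 3.85 A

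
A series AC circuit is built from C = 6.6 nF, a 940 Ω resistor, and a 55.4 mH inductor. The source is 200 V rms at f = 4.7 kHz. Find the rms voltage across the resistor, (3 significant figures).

ω = 2πf = 29530 rad/s
X_L = ωL = 1640 Ω
X_C = 1/(ωC) = 5130 Ω
Net reactance X = X_L − X_C = -3490 Ω
Z = 940 − j3490 Ω
|Z| = √(940² + 3490²) = 3620 Ω
I = V/|Z| = 55.3 mA
V_R = I·|Z_R| = 0.0553 × 940 = 51.9 V

51.9 V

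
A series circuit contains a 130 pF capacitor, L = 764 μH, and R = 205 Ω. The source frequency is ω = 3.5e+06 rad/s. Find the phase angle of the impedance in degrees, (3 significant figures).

66.7°

X_L = ωL = 2670 Ω
X_C = 1/(ωC) = 2200 Ω
Net reactance X = X_L − X_C = 476 Ω
Z = 205 + j476 Ω
|Z| = √(205² + 476²) = 518 Ω
∠Z = arctan(476/205) = 66.7°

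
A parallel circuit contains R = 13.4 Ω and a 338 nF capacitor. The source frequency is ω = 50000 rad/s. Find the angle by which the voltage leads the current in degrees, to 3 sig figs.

-12.8°

X_C = 1/(ωC) = 59.2 Ω
Parallel: admittances add. Y = 1/R + jωC
Y = (0.0746 + j0.0169) S
|Y| = 0.0765 S → |Z| = 1/|Y| = 13.1 Ω, ∠Z = −∠Y = -12.8°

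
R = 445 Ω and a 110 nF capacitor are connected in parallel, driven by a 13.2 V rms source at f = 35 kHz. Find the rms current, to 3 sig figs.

ω = 2πf = 219900 rad/s
X_C = 1/(ωC) = 41.3 Ω
Parallel: admittances add. Y = 1/R + jωC
Y = (0.00225 + j0.0242) S
|Y| = 0.0243 S → |Z| = 1/|Y| = 41.2 Ω, ∠Z = −∠Y = -84.7°
I = V/|Z| = 13.2/41.2 = 321 mA

321 mA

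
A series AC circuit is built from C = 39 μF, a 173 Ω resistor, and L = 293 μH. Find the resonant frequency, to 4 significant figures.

ω₀ = 1/√(LC) = 1/√(0.000293 × 3.9e-05) = 9355 rad/s
f₀ = ω₀/(2π) = 1.489 kHz

1.489 kHz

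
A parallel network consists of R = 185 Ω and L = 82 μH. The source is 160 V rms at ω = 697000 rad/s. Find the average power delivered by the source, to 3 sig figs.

X_L = ωL = 57.2 Ω
Parallel: admittances add. Y = 1/R + 1/(jωL)
Y = (0.00541 − j0.0175) S
|Y| = 0.0183 S → |Z| = 1/|Y| = 54.6 Ω, ∠Z = −∠Y = 72.8°
I = V/|Z| = 2.93 A
P = VI cos φ = 160 × 2.93 × cos(72.8°) = 138 W

138 W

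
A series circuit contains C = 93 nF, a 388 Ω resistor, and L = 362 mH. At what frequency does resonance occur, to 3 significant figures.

867 Hz

ω₀ = 1/√(LC) = 1/√(0.362 × 9.3e-08) = 5450 rad/s
f₀ = ω₀/(2π) = 867 Hz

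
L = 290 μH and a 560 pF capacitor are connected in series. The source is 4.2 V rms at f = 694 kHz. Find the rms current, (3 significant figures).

ω = 2πf = 4.361e+06 rad/s
X_L = ωL = 1260 Ω
X_C = 1/(ωC) = 410 Ω
Net reactance X = X_L − X_C = 855 Ω
Z = j855 Ω
|Z| = √(0² + 855²) = 855 Ω
I = V/|Z| = 4.2/855 = 4.91 mA

4.91 mA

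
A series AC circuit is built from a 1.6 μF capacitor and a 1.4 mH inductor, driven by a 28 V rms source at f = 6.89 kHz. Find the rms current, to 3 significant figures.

606 mA

ω = 2πf = 43290 rad/s
X_L = ωL = 60.6 Ω
X_C = 1/(ωC) = 14.4 Ω
Net reactance X = X_L − X_C = 46.2 Ω
Z = j46.2 Ω
|Z| = √(0² + 46.2²) = 46.2 Ω
I = V/|Z| = 28/46.2 = 606 mA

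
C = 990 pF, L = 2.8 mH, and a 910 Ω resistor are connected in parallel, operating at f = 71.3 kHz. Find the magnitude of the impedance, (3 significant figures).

866 Ω

ω = 2πf = 448000 rad/s
X_L = ωL = 1250 Ω
X_C = 1/(ωC) = 2250 Ω
Parallel: admittances add. Y = 1/R + 1/(jωL) + jωC
Y = (0.00110 − j0.000354) S
|Y| = 0.00115 S → |Z| = 1/|Y| = 866 Ω, ∠Z = −∠Y = 17.8°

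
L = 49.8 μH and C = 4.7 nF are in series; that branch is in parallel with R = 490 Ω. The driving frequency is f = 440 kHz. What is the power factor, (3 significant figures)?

0.123

ω = 2πf = 2.765e+06 rad/s
X_L = ωL = 138 Ω
X_C = 1/(ωC) = 77.0 Ω
Branch 1: Z₁ = R = 490 Ω
Branch 2 (series LC): Z₂ = j(X_L − X_C) = j60.7 Ω
Parallel: Z = Z₁Z₂/(Z₁+Z₂), |Z| = 60.3 Ω, ∠Z = 82.9°
cos φ = cos(82.9°) = 0.123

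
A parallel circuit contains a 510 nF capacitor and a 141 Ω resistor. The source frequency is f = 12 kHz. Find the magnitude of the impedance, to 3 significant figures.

ω = 2πf = 75400 rad/s
X_C = 1/(ωC) = 26.0 Ω
Parallel: admittances add. Y = 1/R + jωC
Y = (0.00709 + j0.0385) S
|Y| = 0.0391 S → |Z| = 1/|Y| = 25.6 Ω, ∠Z = −∠Y = -79.5°

25.6 Ω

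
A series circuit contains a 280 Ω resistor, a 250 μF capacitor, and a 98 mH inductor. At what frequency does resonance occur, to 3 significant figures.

ω₀ = 1/√(LC) = 1/√(0.098 × 0.00025) = 202.0 rad/s
f₀ = ω₀/(2π) = 32.2 Hz

32.2 Hz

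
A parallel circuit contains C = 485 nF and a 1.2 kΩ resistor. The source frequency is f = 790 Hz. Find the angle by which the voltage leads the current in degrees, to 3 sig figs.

-70.9°

ω = 2πf = 4964 rad/s
X_C = 1/(ωC) = 415 Ω
Parallel: admittances add. Y = 1/R + jωC
Y = (0.000833 + j0.00241) S
|Y| = 0.00255 S → |Z| = 1/|Y| = 393 Ω, ∠Z = −∠Y = -70.9°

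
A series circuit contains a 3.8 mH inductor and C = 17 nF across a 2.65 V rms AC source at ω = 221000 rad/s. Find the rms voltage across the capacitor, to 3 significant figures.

X_L = ωL = 840 Ω
X_C = 1/(ωC) = 266 Ω
Net reactance X = X_L − X_C = 574 Ω
Z = j574 Ω
|Z| = √(0² + 574²) = 574 Ω
I = V/|Z| = 4.62 mA
V_C = I·|Z_C| = 0.00462 × 266 = 1.23 V

1.23 V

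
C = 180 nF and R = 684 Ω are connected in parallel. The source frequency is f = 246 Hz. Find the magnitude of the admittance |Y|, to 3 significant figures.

1.49 mS

ω = 2πf = 1546 rad/s
X_C = 1/(ωC) = 3590 Ω
Parallel: admittances add. Y = 1/R + jωC
Y = (0.00146 + j0.000278) S
|Y| = 0.00149 S → |Z| = 1/|Y| = 672 Ω, ∠Z = −∠Y = -10.8°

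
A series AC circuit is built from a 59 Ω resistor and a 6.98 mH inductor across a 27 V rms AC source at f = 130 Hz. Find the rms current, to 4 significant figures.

455.5 mA

ω = 2πf = 816.8 rad/s
X_L = ωL = 5.701 Ω
Z = 59.00 + j5.701 Ω
|Z| = √(59.00² + 5.701²) = 59.27 Ω
I = V/|Z| = 27/59.27 = 455.5 mA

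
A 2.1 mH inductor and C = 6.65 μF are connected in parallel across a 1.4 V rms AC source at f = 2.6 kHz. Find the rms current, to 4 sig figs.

111.3 mA

ω = 2πf = 16340 rad/s
X_L = ωL = 34.31 Ω
X_C = 1/(ωC) = 9.205 Ω
Parallel: admittances add. Y = 1/(jωL) + jωC
Y = (0 + j0.07949) S
|Y| = 0.07949 S → |Z| = 1/|Y| = 12.58 Ω, ∠Z = −∠Y = -90.00°
I = V/|Z| = 1.4/12.58 = 111.3 mA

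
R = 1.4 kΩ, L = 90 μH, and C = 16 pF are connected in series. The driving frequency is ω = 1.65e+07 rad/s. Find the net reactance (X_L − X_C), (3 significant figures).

X_L = ωL = 1480 Ω
X_C = 1/(ωC) = 3790 Ω
X = 1480 − 3790 = -2300 Ω

-2300 Ω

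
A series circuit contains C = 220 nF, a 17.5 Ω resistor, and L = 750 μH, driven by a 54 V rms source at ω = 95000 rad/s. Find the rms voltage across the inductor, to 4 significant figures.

X_L = ωL = 71.25 Ω
X_C = 1/(ωC) = 47.85 Ω
Net reactance X = X_L − X_C = 23.40 Ω
Z = 17.50 + j23.40 Ω
|Z| = √(17.50² + 23.40²) = 29.22 Ω
I = V/|Z| = 1.848 A
V_L = I·|Z_L| = 1.848 × 71.25 = 131.7 V

131.7 V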